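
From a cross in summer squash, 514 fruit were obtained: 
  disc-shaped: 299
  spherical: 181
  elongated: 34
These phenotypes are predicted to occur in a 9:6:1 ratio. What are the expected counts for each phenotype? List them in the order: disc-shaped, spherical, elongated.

Total ratio parts = 16. Expected numbers out of 514:
  disc-shaped: 514 × 9/16 = 289.125
  spherical: 514 × 6/16 = 192.75
  elongated: 514 × 1/16 = 32.125

289.125, 192.75, 32.125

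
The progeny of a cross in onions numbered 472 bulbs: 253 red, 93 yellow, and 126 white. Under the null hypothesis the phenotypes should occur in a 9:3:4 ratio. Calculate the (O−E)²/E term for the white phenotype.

0.542

Total ratio parts = 16. Expected numbers out of 472:
  red: 472 × 9/16 = 265.5
  yellow: 472 × 3/16 = 88.5
  white: 472 × 4/16 = 118
Contribution of white: (126 − 118)² / 118 = 0.5424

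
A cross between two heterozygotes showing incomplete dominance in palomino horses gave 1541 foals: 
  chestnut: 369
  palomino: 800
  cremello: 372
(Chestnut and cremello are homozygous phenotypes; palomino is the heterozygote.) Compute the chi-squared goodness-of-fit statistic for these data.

With incomplete dominance, a heterozygote × heterozygote cross gives a 1:2:1 phenotypic ratio.
Under the 1:2:1 hypothesis (Σ ratio = 4, N = 1541):
  chestnut: 1541 × 1/4 = 385.25
  palomino: 1541 × 2/4 = 770.5
  cremello: 1541 × 1/4 = 385.25
χ² = Σ (O − E)² / E
  chestnut: (369 − 385.25)² / 385.25 = 0.6854
  palomino: (800 − 770.5)² / 770.5 = 1.1295
  cremello: (372 − 385.25)² / 385.25 = 0.4557
χ² = 0.6854 + 1.1295 + 0.4557 = 2.2706 ≈ 2.271

2.271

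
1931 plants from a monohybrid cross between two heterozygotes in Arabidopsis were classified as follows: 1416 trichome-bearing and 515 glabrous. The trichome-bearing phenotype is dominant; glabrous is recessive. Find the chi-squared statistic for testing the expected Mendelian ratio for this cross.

2.873

For a monohybrid cross between heterozygotes with complete dominance, the expected phenotypic ratio is 3:1.
Total ratio parts = 4. Expected numbers out of 1931:
  trichome-bearing: 1931 × 3/4 = 1448.25
  glabrous: 1931 × 1/4 = 482.75
χ² = Σ (O − E)² / E
  trichome-bearing: (1416 − 1448.25)² / 1448.25 = 0.7182
  glabrous: (515 − 482.75)² / 482.75 = 2.1545
χ² = 0.7182 + 2.1545 = 2.8727 ≈ 2.873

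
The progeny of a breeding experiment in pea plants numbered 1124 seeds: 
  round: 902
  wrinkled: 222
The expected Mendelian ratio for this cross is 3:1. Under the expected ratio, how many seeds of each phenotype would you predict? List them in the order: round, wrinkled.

843, 281

The 3:1 ratio has 4 parts, so with N = 1124 the expected counts are:
  round: 1124 × 3/4 = 843
  wrinkled: 1124 × 1/4 = 281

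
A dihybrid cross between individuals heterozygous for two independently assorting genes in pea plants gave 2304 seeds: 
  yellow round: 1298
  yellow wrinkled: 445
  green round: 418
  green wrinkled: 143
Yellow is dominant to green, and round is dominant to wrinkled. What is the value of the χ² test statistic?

0.855

A dihybrid F₂ with independent assortment and complete dominance at both loci gives a 9:3:3:1 phenotypic ratio.
Expected counts for N = 2304 under a 9:3:3:1 ratio (total parts = 16):
  yellow round: 2304 × 9/16 = 1296
  yellow wrinkled: 2304 × 3/16 = 432
  green round: 2304 × 3/16 = 432
  green wrinkled: 2304 × 1/16 = 144
χ² = Σ (O − E)² / E
  yellow round: (1298 − 1296)² / 1296 = 0.0031
  yellow wrinkled: (445 − 432)² / 432 = 0.3912
  green round: (418 − 432)² / 432 = 0.4537
  green wrinkled: (143 − 144)² / 144 = 0.0069
χ² = 0.0031 + 0.3912 + 0.4537 + 0.0069 = 0.8549 ≈ 0.855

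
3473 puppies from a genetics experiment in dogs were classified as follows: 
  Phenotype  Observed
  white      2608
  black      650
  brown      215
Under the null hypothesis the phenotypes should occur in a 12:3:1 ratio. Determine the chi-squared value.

0.026

Expected counts for N = 3473 under a 12:3:1 ratio (total parts = 16):
  white: 3473 × 12/16 = 2604.75
  black: 3473 × 3/16 = 651.1875
  brown: 3473 × 1/16 = 217.0625
χ² = Σ (O − E)² / E
  white: (2608 − 2604.75)² / 2604.75 = 0.0041
  black: (650 − 651.1875)² / 651.1875 = 0.0022
  brown: (215 − 217.0625)² / 217.0625 = 0.0196
χ² = 0.0041 + 0.0022 + 0.0196 = 0.0259 ≈ 0.026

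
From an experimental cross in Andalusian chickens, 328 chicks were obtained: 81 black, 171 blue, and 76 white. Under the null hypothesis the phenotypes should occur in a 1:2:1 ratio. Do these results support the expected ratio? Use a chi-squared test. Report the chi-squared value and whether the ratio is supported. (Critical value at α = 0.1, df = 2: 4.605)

The 1:2:1 ratio has 4 parts, so with N = 328 the expected counts are:
  black: 328 × 1/4 = 82
  blue: 328 × 2/4 = 164
  white: 328 × 1/4 = 82
χ² = Σ (O − E)² / E
  black: (81 − 82)² / 82 = 0.0122
  blue: (171 − 164)² / 164 = 0.2988
  white: (76 − 82)² / 82 = 0.4390
χ² = 0.0122 + 0.2988 + 0.4390 = 0.750
Degrees of freedom = 3 − 1 = 2; critical value at α = 0.1 is 4.605.
Since 0.750 < 4.605, we fail to reject the null hypothesis — the data are consistent with the 1:2:1 ratio.

0.750; consistent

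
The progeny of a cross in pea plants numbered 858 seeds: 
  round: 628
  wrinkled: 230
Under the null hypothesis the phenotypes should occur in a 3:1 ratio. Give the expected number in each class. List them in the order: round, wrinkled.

Expected counts for N = 858 under a 3:1 ratio (total parts = 4):
  round: 858 × 3/4 = 643.5
  wrinkled: 858 × 1/4 = 214.5

643.5, 214.5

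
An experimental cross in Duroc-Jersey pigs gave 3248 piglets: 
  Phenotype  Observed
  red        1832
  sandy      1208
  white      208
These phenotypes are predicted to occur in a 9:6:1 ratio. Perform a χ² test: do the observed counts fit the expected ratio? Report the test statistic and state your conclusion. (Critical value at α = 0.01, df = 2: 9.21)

0.219; consistent

Under the 9:6:1 hypothesis (Σ ratio = 16, N = 3248):
  red: 3248 × 9/16 = 1827
  sandy: 3248 × 6/16 = 1218
  white: 3248 × 1/16 = 203
χ² = Σ (O − E)² / E
  red: (1832 − 1827)² / 1827 = 0.0137
  sandy: (1208 − 1218)² / 1218 = 0.0821
  white: (208 − 203)² / 203 = 0.1232
χ² = 0.0137 + 0.0821 + 0.1232 = 0.219
Degrees of freedom = 3 − 1 = 2; critical value at α = 0.01 is 9.21.
Since 0.219 < 9.21, we fail to reject the null hypothesis — the data are consistent with the 9:6:1 ratio.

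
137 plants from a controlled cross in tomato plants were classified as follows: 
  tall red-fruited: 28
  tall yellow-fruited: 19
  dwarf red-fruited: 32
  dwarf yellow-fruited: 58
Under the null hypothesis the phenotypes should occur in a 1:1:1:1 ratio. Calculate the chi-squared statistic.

24.547

Expected counts for N = 137 under a 1:1:1:1 ratio (total parts = 4):
  tall red-fruited: 137 × 1/4 = 34.25
  tall yellow-fruited: 137 × 1/4 = 34.25
  dwarf red-fruited: 137 × 1/4 = 34.25
  dwarf yellow-fruited: 137 × 1/4 = 34.25
χ² = Σ (O − E)² / E
  tall red-fruited: (28 − 34.25)² / 34.25 = 1.1405
  tall yellow-fruited: (19 − 34.25)² / 34.25 = 6.7901
  dwarf red-fruited: (32 − 34.25)² / 34.25 = 0.1478
  dwarf yellow-fruited: (58 − 34.25)² / 34.25 = 16.4690
χ² = 1.1405 + 6.7901 + 0.1478 + 16.4690 = 24.5474 ≈ 24.547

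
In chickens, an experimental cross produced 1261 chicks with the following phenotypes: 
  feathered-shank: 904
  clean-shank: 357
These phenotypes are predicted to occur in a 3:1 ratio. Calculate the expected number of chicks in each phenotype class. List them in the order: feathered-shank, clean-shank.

Under the 3:1 hypothesis (Σ ratio = 4, N = 1261):
  feathered-shank: 1261 × 3/4 = 945.75
  clean-shank: 1261 × 1/4 = 315.25

945.75, 315.25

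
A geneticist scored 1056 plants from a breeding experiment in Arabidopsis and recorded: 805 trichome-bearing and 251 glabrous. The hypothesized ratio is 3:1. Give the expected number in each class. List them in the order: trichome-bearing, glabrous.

792, 264

Total ratio parts = 4. Expected numbers out of 1056:
  trichome-bearing: 1056 × 3/4 = 792
  glabrous: 1056 × 1/4 = 264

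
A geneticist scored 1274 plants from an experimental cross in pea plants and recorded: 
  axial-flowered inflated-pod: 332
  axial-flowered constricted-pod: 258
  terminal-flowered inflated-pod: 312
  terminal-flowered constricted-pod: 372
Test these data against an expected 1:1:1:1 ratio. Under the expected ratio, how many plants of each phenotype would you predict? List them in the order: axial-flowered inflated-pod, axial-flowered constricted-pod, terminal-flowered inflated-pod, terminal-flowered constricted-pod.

318.5, 318.5, 318.5, 318.5

Total ratio parts = 4. Expected numbers out of 1274:
  axial-flowered inflated-pod: 1274 × 1/4 = 318.5
  axial-flowered constricted-pod: 1274 × 1/4 = 318.5
  terminal-flowered inflated-pod: 1274 × 1/4 = 318.5
  terminal-flowered constricted-pod: 1274 × 1/4 = 318.5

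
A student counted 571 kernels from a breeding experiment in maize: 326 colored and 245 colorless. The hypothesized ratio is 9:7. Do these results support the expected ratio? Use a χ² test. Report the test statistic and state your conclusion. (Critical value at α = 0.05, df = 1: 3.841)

Under the 9:7 hypothesis (Σ ratio = 16, N = 571):
  colored: 571 × 9/16 = 321.1875
  colorless: 571 × 7/16 = 249.8125
χ² = Σ (O − E)² / E
  colored: (326 − 321.1875)² / 321.1875 = 0.0721
  colorless: (245 − 249.8125)² / 249.8125 = 0.0927
χ² = 0.0721 + 0.0927 = 0.1648 ≈ 0.165
Degrees of freedom = 2 − 1 = 1; critical value at α = 0.05 is 3.841.
Since 0.165 < 3.841, we fail to reject the null hypothesis — the data are consistent with the 9:7 ratio.

0.165; consistent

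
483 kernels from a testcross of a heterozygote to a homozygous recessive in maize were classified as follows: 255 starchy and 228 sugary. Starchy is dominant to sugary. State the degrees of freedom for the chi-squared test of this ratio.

A testcross of a heterozygote (Aa × aa) gives a 1:1 phenotypic ratio.
A goodness-of-fit test with 2 phenotype classes has df = 2 − 1 = 1.

1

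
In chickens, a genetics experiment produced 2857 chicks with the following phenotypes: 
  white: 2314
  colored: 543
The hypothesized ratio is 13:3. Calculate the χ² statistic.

0.123

Total ratio parts = 16. Expected numbers out of 2857:
  white: 2857 × 13/16 = 2321.3125
  colored: 2857 × 3/16 = 535.6875
χ² = Σ (O − E)² / E
  white: (2314 − 2321.3125)² / 2321.3125 = 0.0230
  colored: (543 − 535.6875)² / 535.6875 = 0.0998
χ² = 0.0230 + 0.0998 = 0.1228 ≈ 0.123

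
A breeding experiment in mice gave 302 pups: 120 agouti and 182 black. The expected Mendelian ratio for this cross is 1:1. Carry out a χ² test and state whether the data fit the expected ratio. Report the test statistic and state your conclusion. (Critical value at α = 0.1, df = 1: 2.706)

Under the 1:1 hypothesis (Σ ratio = 2, N = 302):
  agouti: 302 × 1/2 = 151
  black: 302 × 1/2 = 151
χ² = Σ (O − E)² / E
  agouti: (120 − 151)² / 151 = 6.3642
  black: (182 − 151)² / 151 = 6.3642
χ² = 6.3642 + 6.3642 = 12.7284 ≈ 12.728
Degrees of freedom = 2 − 1 = 1; critical value at α = 0.1 is 2.706.
Since 12.728 > 2.706, we reject the null hypothesis — the data do not fit the 1:1 ratio.

12.728; not consistent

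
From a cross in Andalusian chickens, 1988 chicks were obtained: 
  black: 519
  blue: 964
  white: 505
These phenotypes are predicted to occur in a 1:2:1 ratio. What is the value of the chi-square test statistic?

Expected counts for N = 1988 under a 1:2:1 ratio (total parts = 4):
  black: 1988 × 1/4 = 497
  blue: 1988 × 2/4 = 994
  white: 1988 × 1/4 = 497
χ² = Σ (O − E)² / E
  black: (519 − 497)² / 497 = 0.9738
  blue: (964 − 994)² / 994 = 0.9054
  white: (505 − 497)² / 497 = 0.1288
χ² = 0.9738 + 0.9054 + 0.1288 = 2.008

2.008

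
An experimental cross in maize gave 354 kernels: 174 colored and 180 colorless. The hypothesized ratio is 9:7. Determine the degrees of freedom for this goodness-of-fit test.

1

A goodness-of-fit test with 2 phenotype classes has df = 2 − 1 = 1.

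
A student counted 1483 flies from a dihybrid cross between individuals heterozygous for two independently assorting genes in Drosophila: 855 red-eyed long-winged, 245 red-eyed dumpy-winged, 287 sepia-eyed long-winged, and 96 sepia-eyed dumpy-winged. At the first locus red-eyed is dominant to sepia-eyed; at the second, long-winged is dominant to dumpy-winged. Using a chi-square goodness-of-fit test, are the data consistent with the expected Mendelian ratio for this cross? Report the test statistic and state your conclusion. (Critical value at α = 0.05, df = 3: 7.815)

4.856; consistent

A dihybrid F₂ with independent assortment and complete dominance at both loci gives a 9:3:3:1 phenotypic ratio.
Total ratio parts = 16. Expected numbers out of 1483:
  red-eyed long-winged: 1483 × 9/16 = 834.1875
  red-eyed dumpy-winged: 1483 × 3/16 = 278.0625
  sepia-eyed long-winged: 1483 × 3/16 = 278.0625
  sepia-eyed dumpy-winged: 1483 × 1/16 = 92.6875
χ² = Σ (O − E)² / E
  red-eyed long-winged: (855 − 834.1875)² / 834.1875 = 0.5193
  red-eyed dumpy-winged: (245 − 278.0625)² / 278.0625 = 3.9312
  sepia-eyed long-winged: (287 − 278.0625)² / 278.0625 = 0.2873
  sepia-eyed dumpy-winged: (96 − 92.6875)² / 92.6875 = 0.1184
χ² = 0.5193 + 3.9312 + 0.2873 + 0.1184 = 4.8562 ≈ 4.856
Degrees of freedom = 4 − 1 = 3; critical value at α = 0.05 is 7.815.
Since 4.856 < 7.815, we fail to reject the null hypothesis — the data are consistent with the 9:3:3:1 ratio.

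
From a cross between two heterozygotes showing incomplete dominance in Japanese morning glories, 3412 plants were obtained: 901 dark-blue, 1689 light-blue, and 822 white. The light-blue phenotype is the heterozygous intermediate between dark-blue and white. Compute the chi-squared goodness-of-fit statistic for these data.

With incomplete dominance, a heterozygote × heterozygote cross gives a 1:2:1 phenotypic ratio.
The 1:2:1 ratio has 4 parts, so with N = 3412 the expected counts are:
  dark-blue: 3412 × 1/4 = 853
  light-blue: 3412 × 2/4 = 1706
  white: 3412 × 1/4 = 853
χ² = Σ (O − E)² / E
  dark-blue: (901 − 853)² / 853 = 2.7011
  light-blue: (1689 − 1706)² / 1706 = 0.1694
  white: (822 − 853)² / 853 = 1.1266
χ² = 2.7011 + 0.1694 + 1.1266 = 3.9971 ≈ 3.997

3.997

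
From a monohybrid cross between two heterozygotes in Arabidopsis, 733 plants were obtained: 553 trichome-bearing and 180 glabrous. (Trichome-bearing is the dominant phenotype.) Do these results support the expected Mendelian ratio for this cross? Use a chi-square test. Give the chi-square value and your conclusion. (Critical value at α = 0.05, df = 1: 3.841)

0.077; consistent

For a monohybrid cross between heterozygotes with complete dominance, the expected phenotypic ratio is 3:1.
Total ratio parts = 4. Expected numbers out of 733:
  trichome-bearing: 733 × 3/4 = 549.75
  glabrous: 733 × 1/4 = 183.25
χ² = Σ (O − E)² / E
  trichome-bearing: (553 − 549.75)² / 549.75 = 0.0192
  glabrous: (180 − 183.25)² / 183.25 = 0.0576
χ² = 0.0192 + 0.0576 = 0.0768 ≈ 0.077
Degrees of freedom = 2 − 1 = 1; critical value at α = 0.05 is 3.841.
Since 0.077 < 3.841, we fail to reject the null hypothesis — the data are consistent with the 3:1 ratio.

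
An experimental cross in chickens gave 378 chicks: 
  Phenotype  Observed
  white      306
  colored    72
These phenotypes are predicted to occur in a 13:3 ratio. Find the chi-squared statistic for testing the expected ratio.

Under the 13:3 hypothesis (Σ ratio = 16, N = 378):
  white: 378 × 13/16 = 307.125
  colored: 378 × 3/16 = 70.875
χ² = Σ (O − E)² / E
  white: (306 − 307.125)² / 307.125 = 0.0041
  colored: (72 − 70.875)² / 70.875 = 0.0179
χ² = 0.0041 + 0.0179 = 0.022

0.022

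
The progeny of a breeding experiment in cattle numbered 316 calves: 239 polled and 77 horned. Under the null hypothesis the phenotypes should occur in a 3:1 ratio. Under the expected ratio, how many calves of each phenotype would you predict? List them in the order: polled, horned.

Under the 3:1 hypothesis (Σ ratio = 4, N = 316):
  polled: 316 × 3/4 = 237
  horned: 316 × 1/4 = 79

237, 79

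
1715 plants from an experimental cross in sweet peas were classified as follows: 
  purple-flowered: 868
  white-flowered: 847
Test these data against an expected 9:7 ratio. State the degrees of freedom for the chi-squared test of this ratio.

1

A goodness-of-fit test with 2 phenotype classes has df = 2 − 1 = 1.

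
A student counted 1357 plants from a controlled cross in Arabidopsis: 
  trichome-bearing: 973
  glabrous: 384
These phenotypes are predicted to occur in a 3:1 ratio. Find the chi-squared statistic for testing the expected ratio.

The 3:1 ratio has 4 parts, so with N = 1357 the expected counts are:
  trichome-bearing: 1357 × 3/4 = 1017.75
  glabrous: 1357 × 1/4 = 339.25
χ² = Σ (O − E)² / E
  trichome-bearing: (973 − 1017.75)² / 1017.75 = 1.9676
  glabrous: (384 − 339.25)² / 339.25 = 5.9029
χ² = 1.9676 + 5.9029 = 7.8705 ≈ 7.871

7.871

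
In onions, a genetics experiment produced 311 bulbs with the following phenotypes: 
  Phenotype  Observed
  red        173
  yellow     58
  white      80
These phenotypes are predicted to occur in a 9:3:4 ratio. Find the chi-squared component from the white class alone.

0.065

Total ratio parts = 16. Expected numbers out of 311:
  red: 311 × 9/16 = 174.9375
  yellow: 311 × 3/16 = 58.3125
  white: 311 × 4/16 = 77.75
Contribution of white: (80 − 77.75)² / 77.75 = 0.0651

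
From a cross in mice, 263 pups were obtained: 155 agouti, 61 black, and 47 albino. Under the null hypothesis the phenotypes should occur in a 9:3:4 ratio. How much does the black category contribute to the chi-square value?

Total ratio parts = 16. Expected numbers out of 263:
  agouti: 263 × 9/16 = 147.9375
  black: 263 × 3/16 = 49.3125
  albino: 263 × 4/16 = 65.75
Contribution of black: (61 − 49.3125)² / 49.3125 = 2.7700

2.770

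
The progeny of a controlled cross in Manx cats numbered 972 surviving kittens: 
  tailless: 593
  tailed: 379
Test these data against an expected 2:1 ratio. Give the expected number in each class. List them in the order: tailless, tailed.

648, 324

Total ratio parts = 3. Expected numbers out of 972:
  tailless: 972 × 2/3 = 648
  tailed: 972 × 1/3 = 324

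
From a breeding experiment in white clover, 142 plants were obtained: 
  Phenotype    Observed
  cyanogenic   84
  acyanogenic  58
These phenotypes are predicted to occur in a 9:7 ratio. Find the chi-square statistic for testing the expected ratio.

Total ratio parts = 16. Expected numbers out of 142:
  cyanogenic: 142 × 9/16 = 79.875
  acyanogenic: 142 × 7/16 = 62.125
χ² = Σ (O − E)² / E
  cyanogenic: (84 − 79.875)² / 79.875 = 0.2130
  acyanogenic: (58 − 62.125)² / 62.125 = 0.2739
χ² = 0.2130 + 0.2739 = 0.4869 ≈ 0.487

0.487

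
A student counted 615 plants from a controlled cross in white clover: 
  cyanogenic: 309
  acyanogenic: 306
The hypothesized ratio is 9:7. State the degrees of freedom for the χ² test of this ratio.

A goodness-of-fit test with 2 phenotype classes has df = 2 − 1 = 1.

1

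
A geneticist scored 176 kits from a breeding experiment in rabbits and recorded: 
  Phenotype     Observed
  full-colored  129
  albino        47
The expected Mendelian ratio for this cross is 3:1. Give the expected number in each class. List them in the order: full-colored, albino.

132, 44

Expected counts for N = 176 under a 3:1 ratio (total parts = 4):
  full-colored: 176 × 3/4 = 132
  albino: 176 × 1/4 = 44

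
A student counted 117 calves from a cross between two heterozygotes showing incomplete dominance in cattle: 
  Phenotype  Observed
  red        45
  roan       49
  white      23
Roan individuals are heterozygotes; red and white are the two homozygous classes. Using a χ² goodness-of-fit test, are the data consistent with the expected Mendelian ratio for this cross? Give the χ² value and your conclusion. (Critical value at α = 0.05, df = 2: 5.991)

11.359; not consistent

With incomplete dominance, a heterozygote × heterozygote cross gives a 1:2:1 phenotypic ratio.
Under the 1:2:1 hypothesis (Σ ratio = 4, N = 117):
  red: 117 × 1/4 = 29.25
  roan: 117 × 2/4 = 58.5
  white: 117 × 1/4 = 29.25
χ² = Σ (O − E)² / E
  red: (45 − 29.25)² / 29.25 = 8.4808
  roan: (49 − 58.5)² / 58.5 = 1.5427
  white: (23 − 29.25)² / 29.25 = 1.3355
χ² = 8.4808 + 1.5427 + 1.3355 = 11.359
Degrees of freedom = 3 − 1 = 2; critical value at α = 0.05 is 5.991.
Since 11.359 > 5.991, we reject the null hypothesis — the data do not fit the 1:2:1 ratio.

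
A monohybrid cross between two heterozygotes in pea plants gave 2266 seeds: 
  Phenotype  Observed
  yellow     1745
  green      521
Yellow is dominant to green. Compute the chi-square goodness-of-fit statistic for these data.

4.873

For a monohybrid cross between heterozygotes with complete dominance, the expected phenotypic ratio is 3:1.
Total ratio parts = 4. Expected numbers out of 2266:
  yellow: 2266 × 3/4 = 1699.5
  green: 2266 × 1/4 = 566.5
χ² = Σ (O − E)² / E
  yellow: (1745 − 1699.5)² / 1699.5 = 1.2182
  green: (521 − 566.5)² / 566.5 = 3.6545
χ² = 1.2182 + 3.6545 = 4.8727 ≈ 4.873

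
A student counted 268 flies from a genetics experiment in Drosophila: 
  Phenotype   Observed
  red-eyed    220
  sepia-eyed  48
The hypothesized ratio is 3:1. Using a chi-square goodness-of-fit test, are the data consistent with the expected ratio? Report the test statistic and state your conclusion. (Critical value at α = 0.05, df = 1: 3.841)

7.184; not consistent

Under the 3:1 hypothesis (Σ ratio = 4, N = 268):
  red-eyed: 268 × 3/4 = 201
  sepia-eyed: 268 × 1/4 = 67
χ² = Σ (O − E)² / E
  red-eyed: (220 − 201)² / 201 = 1.7960
  sepia-eyed: (48 − 67)² / 67 = 5.3881
χ² = 1.7960 + 5.3881 = 7.1841 ≈ 7.184
Degrees of freedom = 2 − 1 = 1; critical value at α = 0.05 is 3.841.
Since 7.184 > 3.841, we reject the null hypothesis — the data do not fit the 3:1 ratio.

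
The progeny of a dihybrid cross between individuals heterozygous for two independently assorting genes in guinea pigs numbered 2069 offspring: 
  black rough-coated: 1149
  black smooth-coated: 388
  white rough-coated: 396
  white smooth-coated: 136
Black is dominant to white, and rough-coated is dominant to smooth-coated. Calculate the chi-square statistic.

0.702

A dihybrid F₂ with independent assortment and complete dominance at both loci gives a 9:3:3:1 phenotypic ratio.
Total ratio parts = 16. Expected numbers out of 2069:
  black rough-coated: 2069 × 9/16 = 1163.8125
  black smooth-coated: 2069 × 3/16 = 387.9375
  white rough-coated: 2069 × 3/16 = 387.9375
  white smooth-coated: 2069 × 1/16 = 129.3125
χ² = Σ (O − E)² / E
  black rough-coated: (1149 − 1163.8125)² / 1163.8125 = 0.1885
  black smooth-coated: (388 − 387.9375)² / 387.9375 = 0.0000
  white rough-coated: (396 − 387.9375)² / 387.9375 = 0.1676
  white smooth-coated: (136 − 129.3125)² / 129.3125 = 0.3458
χ² = 0.1885 + 0.0000 + 0.1676 + 0.3458 = 0.7019 ≈ 0.702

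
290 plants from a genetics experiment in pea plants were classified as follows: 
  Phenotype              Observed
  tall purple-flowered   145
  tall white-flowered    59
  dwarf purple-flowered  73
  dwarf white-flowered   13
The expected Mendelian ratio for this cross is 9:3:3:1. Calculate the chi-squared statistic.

Total ratio parts = 16. Expected numbers out of 290:
  tall purple-flowered: 290 × 9/16 = 163.125
  tall white-flowered: 290 × 3/16 = 54.375
  dwarf purple-flowered: 290 × 3/16 = 54.375
  dwarf white-flowered: 290 × 1/16 = 18.125
χ² = Σ (O − E)² / E
  tall purple-flowered: (145 − 163.125)² / 163.125 = 2.0139
  tall white-flowered: (59 − 54.375)² / 54.375 = 0.3934
  dwarf purple-flowered: (73 − 54.375)² / 54.375 = 6.3796
  dwarf white-flowered: (13 − 18.125)² / 18.125 = 1.4491
χ² = 2.0139 + 0.3934 + 6.3796 + 1.4491 = 10.236

10.236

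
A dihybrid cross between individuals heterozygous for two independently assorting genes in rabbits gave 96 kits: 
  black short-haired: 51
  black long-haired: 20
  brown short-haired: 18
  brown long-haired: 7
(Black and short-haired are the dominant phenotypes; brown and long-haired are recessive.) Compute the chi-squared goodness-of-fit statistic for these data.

0.556

A dihybrid F₂ with independent assortment and complete dominance at both loci gives a 9:3:3:1 phenotypic ratio.
Under the 9:3:3:1 hypothesis (Σ ratio = 16, N = 96):
  black short-haired: 96 × 9/16 = 54
  black long-haired: 96 × 3/16 = 18
  brown short-haired: 96 × 3/16 = 18
  brown long-haired: 96 × 1/16 = 6
χ² = Σ (O − E)² / E
  black short-haired: (51 − 54)² / 54 = 0.1667
  black long-haired: (20 − 18)² / 18 = 0.2222
  brown short-haired: (18 − 18)² / 18 = 0.0000
  brown long-haired: (7 − 6)² / 6 = 0.1667
χ² = 0.1667 + 0.2222 + 0.0000 + 0.1667 = 0.5556 ≈ 0.556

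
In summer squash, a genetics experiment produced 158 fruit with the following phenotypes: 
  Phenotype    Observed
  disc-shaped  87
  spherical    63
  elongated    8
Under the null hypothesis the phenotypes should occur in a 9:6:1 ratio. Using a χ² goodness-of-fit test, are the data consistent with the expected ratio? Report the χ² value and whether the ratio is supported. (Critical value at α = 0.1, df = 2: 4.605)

Expected counts for N = 158 under a 9:6:1 ratio (total parts = 16):
  disc-shaped: 158 × 9/16 = 88.875
  spherical: 158 × 6/16 = 59.25
  elongated: 158 × 1/16 = 9.875
χ² = Σ (O − E)² / E
  disc-shaped: (87 − 88.875)² / 88.875 = 0.0396
  spherical: (63 − 59.25)² / 59.25 = 0.2373
  elongated: (8 − 9.875)² / 9.875 = 0.3560
χ² = 0.0396 + 0.2373 + 0.3560 = 0.6329 ≈ 0.633
Degrees of freedom = 3 − 1 = 2; critical value at α = 0.1 is 4.605.
Since 0.633 < 4.605, we fail to reject the null hypothesis — the data are consistent with the 9:6:1 ratio.

0.633; consistent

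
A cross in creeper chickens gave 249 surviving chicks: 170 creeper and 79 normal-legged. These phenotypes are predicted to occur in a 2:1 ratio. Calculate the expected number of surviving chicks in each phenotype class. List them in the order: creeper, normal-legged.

166, 83

Expected counts for N = 249 under a 2:1 ratio (total parts = 3):
  creeper: 249 × 2/3 = 166
  normal-legged: 249 × 1/3 = 83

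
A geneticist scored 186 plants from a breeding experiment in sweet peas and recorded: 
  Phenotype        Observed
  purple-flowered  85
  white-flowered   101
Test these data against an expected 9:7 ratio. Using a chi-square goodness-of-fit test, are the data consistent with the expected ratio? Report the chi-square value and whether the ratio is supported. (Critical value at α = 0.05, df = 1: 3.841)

Under the 9:7 hypothesis (Σ ratio = 16, N = 186):
  purple-flowered: 186 × 9/16 = 104.625
  white-flowered: 186 × 7/16 = 81.375
χ² = Σ (O − E)² / E
  purple-flowered: (85 − 104.625)² / 104.625 = 3.6812
  white-flowered: (101 − 81.375)² / 81.375 = 4.7329
χ² = 3.6812 + 4.7329 = 8.4141 ≈ 8.414
Degrees of freedom = 2 − 1 = 1; critical value at α = 0.05 is 3.841.
Since 8.414 > 3.841, we reject the null hypothesis — the data do not fit the 9:7 ratio.

8.414; not consistent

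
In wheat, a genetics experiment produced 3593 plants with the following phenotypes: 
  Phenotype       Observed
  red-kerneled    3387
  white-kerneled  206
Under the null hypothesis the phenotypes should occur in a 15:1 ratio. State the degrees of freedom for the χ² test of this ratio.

1

A goodness-of-fit test with 2 phenotype classes has df = 2 − 1 = 1.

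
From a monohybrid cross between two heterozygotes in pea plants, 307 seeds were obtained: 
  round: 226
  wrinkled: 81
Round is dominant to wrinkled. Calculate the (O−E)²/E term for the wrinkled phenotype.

0.235

For a monohybrid cross between heterozygotes with complete dominance, the expected phenotypic ratio is 3:1.
Expected counts for N = 307 under a 3:1 ratio (total parts = 4):
  round: 307 × 3/4 = 230.25
  wrinkled: 307 × 1/4 = 76.75
Contribution of wrinkled: (81 − 76.75)² / 76.75 = 0.2353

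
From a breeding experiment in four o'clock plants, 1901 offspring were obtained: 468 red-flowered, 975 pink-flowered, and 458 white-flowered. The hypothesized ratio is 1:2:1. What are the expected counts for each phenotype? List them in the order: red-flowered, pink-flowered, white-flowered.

Total ratio parts = 4. Expected numbers out of 1901:
  red-flowered: 1901 × 1/4 = 475.25
  pink-flowered: 1901 × 2/4 = 950.5
  white-flowered: 1901 × 1/4 = 475.25

475.25, 950.5, 475.25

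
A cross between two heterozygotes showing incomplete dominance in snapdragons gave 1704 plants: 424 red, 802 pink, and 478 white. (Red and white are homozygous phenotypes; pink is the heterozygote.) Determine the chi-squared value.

With incomplete dominance, a heterozygote × heterozygote cross gives a 1:2:1 phenotypic ratio.
The 1:2:1 ratio has 4 parts, so with N = 1704 the expected counts are:
  red: 1704 × 1/4 = 426
  pink: 1704 × 2/4 = 852
  white: 1704 × 1/4 = 426
χ² = Σ (O − E)² / E
  red: (424 − 426)² / 426 = 0.0094
  pink: (802 − 852)² / 852 = 2.9343
  white: (478 − 426)² / 426 = 6.3474
χ² = 0.0094 + 2.9343 + 6.3474 = 9.2911 ≈ 9.291

9.291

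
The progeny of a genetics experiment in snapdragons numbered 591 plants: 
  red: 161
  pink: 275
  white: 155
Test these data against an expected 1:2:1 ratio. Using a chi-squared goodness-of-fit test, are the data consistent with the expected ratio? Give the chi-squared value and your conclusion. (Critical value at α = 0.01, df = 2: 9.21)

2.966; consistent

Under the 1:2:1 hypothesis (Σ ratio = 4, N = 591):
  red: 591 × 1/4 = 147.75
  pink: 591 × 2/4 = 295.5
  white: 591 × 1/4 = 147.75
χ² = Σ (O − E)² / E
  red: (161 − 147.75)² / 147.75 = 1.1882
  pink: (275 − 295.5)² / 295.5 = 1.4222
  white: (155 − 147.75)² / 147.75 = 0.3558
χ² = 1.1882 + 1.4222 + 0.3558 = 2.9662 ≈ 2.966
Degrees of freedom = 3 − 1 = 2; critical value at α = 0.01 is 9.21.
Since 2.966 < 9.21, we fail to reject the null hypothesis — the data are consistent with the 1:2:1 ratio.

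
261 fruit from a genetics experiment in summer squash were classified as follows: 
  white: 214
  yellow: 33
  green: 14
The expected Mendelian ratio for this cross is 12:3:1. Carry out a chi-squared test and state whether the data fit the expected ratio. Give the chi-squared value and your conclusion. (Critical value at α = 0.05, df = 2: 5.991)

7.220; not consistent

Total ratio parts = 16. Expected numbers out of 261:
  white: 261 × 12/16 = 195.75
  yellow: 261 × 3/16 = 48.9375
  green: 261 × 1/16 = 16.3125
χ² = Σ (O − E)² / E
  white: (214 − 195.75)² / 195.75 = 1.7015
  yellow: (33 − 48.9375)² / 48.9375 = 5.1904
  green: (14 − 16.3125)² / 16.3125 = 0.3278
χ² = 1.7015 + 5.1904 + 0.3278 = 7.2197 ≈ 7.220
Degrees of freedom = 3 − 1 = 2; critical value at α = 0.05 is 5.991.
Since 7.220 > 5.991, we reject the null hypothesis — the data do not fit the 12:3:1 ratio.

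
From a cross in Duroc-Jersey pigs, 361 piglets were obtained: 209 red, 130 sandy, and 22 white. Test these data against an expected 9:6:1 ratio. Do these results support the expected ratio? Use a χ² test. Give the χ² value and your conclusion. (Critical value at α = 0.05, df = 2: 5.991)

Under the 9:6:1 hypothesis (Σ ratio = 16, N = 361):
  red: 361 × 9/16 = 203.0625
  sandy: 361 × 6/16 = 135.375
  white: 361 × 1/16 = 22.5625
χ² = Σ (O − E)² / E
  red: (209 − 203.0625)² / 203.0625 = 0.1736
  sandy: (130 − 135.375)² / 135.375 = 0.2134
  white: (22 − 22.5625)² / 22.5625 = 0.0140
χ² = 0.1736 + 0.2134 + 0.0140 = 0.401
Degrees of freedom = 3 − 1 = 2; critical value at α = 0.05 is 5.991.
Since 0.401 < 5.991, we fail to reject the null hypothesis — the data are consistent with the 9:6:1 ratio.

0.401; consistent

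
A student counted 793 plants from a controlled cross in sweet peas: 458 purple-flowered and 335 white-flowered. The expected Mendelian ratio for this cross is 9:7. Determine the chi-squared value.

0.730

Total ratio parts = 16. Expected numbers out of 793:
  purple-flowered: 793 × 9/16 = 446.0625
  white-flowered: 793 × 7/16 = 346.9375
χ² = Σ (O − E)² / E
  purple-flowered: (458 − 446.0625)² / 446.0625 = 0.3195
  white-flowered: (335 − 346.9375)² / 346.9375 = 0.4107
χ² = 0.3195 + 0.4107 = 0.7302 ≈ 0.730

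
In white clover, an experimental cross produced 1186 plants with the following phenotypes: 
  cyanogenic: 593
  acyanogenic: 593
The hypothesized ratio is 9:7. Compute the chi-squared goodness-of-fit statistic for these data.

Expected counts for N = 1186 under a 9:7 ratio (total parts = 16):
  cyanogenic: 1186 × 9/16 = 667.125
  acyanogenic: 1186 × 7/16 = 518.875
χ² = Σ (O − E)² / E
  cyanogenic: (593 − 667.125)² / 667.125 = 8.2361
  acyanogenic: (593 − 518.875)² / 518.875 = 10.5893
χ² = 8.2361 + 10.5893 = 18.8254 ≈ 18.825

18.825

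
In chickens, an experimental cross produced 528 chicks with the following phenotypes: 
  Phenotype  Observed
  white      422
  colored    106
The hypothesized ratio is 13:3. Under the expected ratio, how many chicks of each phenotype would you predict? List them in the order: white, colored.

Total ratio parts = 16. Expected numbers out of 528:
  white: 528 × 13/16 = 429
  colored: 528 × 3/16 = 99

429, 99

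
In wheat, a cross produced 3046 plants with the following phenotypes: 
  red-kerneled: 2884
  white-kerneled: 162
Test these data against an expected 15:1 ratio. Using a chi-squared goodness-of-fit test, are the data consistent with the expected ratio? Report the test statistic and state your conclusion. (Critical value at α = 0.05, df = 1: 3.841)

4.511; not consistent

Under the 15:1 hypothesis (Σ ratio = 16, N = 3046):
  red-kerneled: 3046 × 15/16 = 2855.625
  white-kerneled: 3046 × 1/16 = 190.375
χ² = Σ (O − E)² / E
  red-kerneled: (2884 − 2855.625)² / 2855.625 = 0.2819
  white-kerneled: (162 − 190.375)² / 190.375 = 4.2292
χ² = 0.2819 + 4.2292 = 4.5111 ≈ 4.511
Degrees of freedom = 2 − 1 = 1; critical value at α = 0.05 is 3.841.
Since 4.511 > 3.841, we reject the null hypothesis — the data do not fit the 15:1 ratio.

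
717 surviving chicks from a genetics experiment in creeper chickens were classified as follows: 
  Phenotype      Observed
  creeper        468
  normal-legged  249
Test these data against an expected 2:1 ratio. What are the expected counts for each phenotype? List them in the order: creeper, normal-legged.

The 2:1 ratio has 3 parts, so with N = 717 the expected counts are:
  creeper: 717 × 2/3 = 478
  normal-legged: 717 × 1/3 = 239

478, 239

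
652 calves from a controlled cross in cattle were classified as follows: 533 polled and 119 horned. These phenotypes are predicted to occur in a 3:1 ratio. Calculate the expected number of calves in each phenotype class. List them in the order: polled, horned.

489, 163

Under the 3:1 hypothesis (Σ ratio = 4, N = 652):
  polled: 652 × 3/4 = 489
  horned: 652 × 1/4 = 163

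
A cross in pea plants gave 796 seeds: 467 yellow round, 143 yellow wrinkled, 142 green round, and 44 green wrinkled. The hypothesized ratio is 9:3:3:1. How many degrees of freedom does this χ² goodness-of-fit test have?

3

A goodness-of-fit test with 4 phenotype classes has df = 4 − 1 = 3.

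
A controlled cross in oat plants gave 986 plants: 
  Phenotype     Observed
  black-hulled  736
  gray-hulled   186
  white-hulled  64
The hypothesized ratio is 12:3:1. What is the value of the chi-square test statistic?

Under the 12:3:1 hypothesis (Σ ratio = 16, N = 986):
  black-hulled: 986 × 12/16 = 739.5
  gray-hulled: 986 × 3/16 = 184.875
  white-hulled: 986 × 1/16 = 61.625
χ² = Σ (O − E)² / E
  black-hulled: (736 − 739.5)² / 739.5 = 0.0166
  gray-hulled: (186 − 184.875)² / 184.875 = 0.0068
  white-hulled: (64 − 61.625)² / 61.625 = 0.0915
χ² = 0.0166 + 0.0068 + 0.0915 = 0.1149 ≈ 0.115

0.115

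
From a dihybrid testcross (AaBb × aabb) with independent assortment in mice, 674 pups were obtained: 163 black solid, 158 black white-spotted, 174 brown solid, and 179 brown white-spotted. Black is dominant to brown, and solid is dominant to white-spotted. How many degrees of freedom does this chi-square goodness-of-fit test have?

3

A dihybrid testcross with independent assortment gives a 1:1:1:1 ratio.
A goodness-of-fit test with 4 phenotype classes has df = 4 − 1 = 3.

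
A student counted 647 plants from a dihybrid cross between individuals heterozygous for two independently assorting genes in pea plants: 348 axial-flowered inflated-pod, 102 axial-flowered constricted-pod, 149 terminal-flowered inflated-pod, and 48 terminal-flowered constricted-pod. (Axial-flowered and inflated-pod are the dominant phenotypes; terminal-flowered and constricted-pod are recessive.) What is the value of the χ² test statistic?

A dihybrid F₂ with independent assortment and complete dominance at both loci gives a 9:3:3:1 phenotypic ratio.
Under the 9:3:3:1 hypothesis (Σ ratio = 16, N = 647):
  axial-flowered inflated-pod: 647 × 9/16 = 363.9375
  axial-flowered constricted-pod: 647 × 3/16 = 121.3125
  terminal-flowered inflated-pod: 647 × 3/16 = 121.3125
  terminal-flowered constricted-pod: 647 × 1/16 = 40.4375
χ² = Σ (O − E)² / E
  axial-flowered inflated-pod: (348 − 363.9375)² / 363.9375 = 0.6979
  axial-flowered constricted-pod: (102 − 121.3125)² / 121.3125 = 3.0745
  terminal-flowered inflated-pod: (149 − 121.3125)² / 121.3125 = 6.3192
  terminal-flowered constricted-pod: (48 − 40.4375)² / 40.4375 = 1.4143
χ² = 0.6979 + 3.0745 + 6.3192 + 1.4143 = 11.5059 ≈ 11.506

11.506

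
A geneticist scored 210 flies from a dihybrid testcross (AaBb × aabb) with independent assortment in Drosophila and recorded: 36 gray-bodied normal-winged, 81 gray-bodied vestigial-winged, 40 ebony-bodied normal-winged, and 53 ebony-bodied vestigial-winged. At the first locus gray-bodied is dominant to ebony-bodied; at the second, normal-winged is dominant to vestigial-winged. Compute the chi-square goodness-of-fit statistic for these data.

23.638

A dihybrid testcross with independent assortment gives a 1:1:1:1 ratio.
Expected counts for N = 210 under a 1:1:1:1 ratio (total parts = 4):
  gray-bodied normal-winged: 210 × 1/4 = 52.5
  gray-bodied vestigial-winged: 210 × 1/4 = 52.5
  ebony-bodied normal-winged: 210 × 1/4 = 52.5
  ebony-bodied vestigial-winged: 210 × 1/4 = 52.5
χ² = Σ (O − E)² / E
  gray-bodied normal-winged: (36 − 52.5)² / 52.5 = 5.1857
  gray-bodied vestigial-winged: (81 − 52.5)² / 52.5 = 15.4714
  ebony-bodied normal-winged: (40 − 52.5)² / 52.5 = 2.9762
  ebony-bodied vestigial-winged: (53 − 52.5)² / 52.5 = 0.0048
χ² = 5.1857 + 15.4714 + 2.9762 + 0.0048 = 23.6381 ≈ 23.638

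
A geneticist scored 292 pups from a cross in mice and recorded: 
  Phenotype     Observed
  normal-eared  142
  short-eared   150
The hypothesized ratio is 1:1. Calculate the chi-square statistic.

0.219

Expected counts for N = 292 under a 1:1 ratio (total parts = 2):
  normal-eared: 292 × 1/2 = 146
  short-eared: 292 × 1/2 = 146
χ² = Σ (O − E)² / E
  normal-eared: (142 − 146)² / 146 = 0.1096
  short-eared: (150 − 146)² / 146 = 0.1096
χ² = 0.1096 + 0.1096 = 0.2192 ≈ 0.219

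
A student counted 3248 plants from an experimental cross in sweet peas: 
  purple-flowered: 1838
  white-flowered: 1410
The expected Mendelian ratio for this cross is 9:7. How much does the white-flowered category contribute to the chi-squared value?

The 9:7 ratio has 16 parts, so with N = 3248 the expected counts are:
  purple-flowered: 3248 × 9/16 = 1827
  white-flowered: 3248 × 7/16 = 1421
Contribution of white-flowered: (1410 − 1421)² / 1421 = 0.0852

0.085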